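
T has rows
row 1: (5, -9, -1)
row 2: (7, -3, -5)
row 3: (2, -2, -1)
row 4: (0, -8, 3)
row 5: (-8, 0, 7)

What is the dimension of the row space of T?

Row reduce to echelon form.
R2 ← R2 − (7/5)·R1: [0, 48/5, -18/5]
R3 ← R3 − (2/5)·R1: [0, 8/5, -3/5]
R5 ← R5 + (8/5)·R1: [0, -72/5, 27/5]
R3 ← R3 − (1/6)·R2: [0, 0, 0]
R4 ← R4 + (5/6)·R2: [0, 0, 0]
R5 ← R5 + (3/2)·R2: [0, 0, 0]
Echelon form has 2 nonzero rows, so rank(T) = 2.
The row space has dimension equal to the rank: 2.

2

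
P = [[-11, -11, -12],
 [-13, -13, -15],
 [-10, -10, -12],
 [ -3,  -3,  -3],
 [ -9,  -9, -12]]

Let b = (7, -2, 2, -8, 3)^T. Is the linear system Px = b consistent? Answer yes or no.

Row reduce the augmented matrix [P | b].
R2 ← R2 − (13/11)·R1: [0, 0, -9/11, -113/11]
R3 ← R3 − (10/11)·R1: [0, 0, -12/11, -48/11]
R4 ← R4 − (3/11)·R1: [0, 0, 3/11, -109/11]
R5 ← R5 − (9/11)·R1: [0, 0, -24/11, -30/11]
R3 ← R3 − (4/3)·R2: [0, 0, 0, 28/3]
R4 ← R4 + (1/3)·R2: [0, 0, 0, -40/3]
R5 ← R5 − (8/3)·R2: [0, 0, 0, 74/3]
R4 ← R4 + (10/7)·R3: [0, 0, 0, 0]
R5 ← R5 − (37/14)·R3: [0, 0, 0, 0]
The echelon form has 3 nonzero rows; the last pivot sits in the augmented column, so rank(P) = 2 but rank([P|b]) = 3.
Since the ranks differ, the system is inconsistent.

no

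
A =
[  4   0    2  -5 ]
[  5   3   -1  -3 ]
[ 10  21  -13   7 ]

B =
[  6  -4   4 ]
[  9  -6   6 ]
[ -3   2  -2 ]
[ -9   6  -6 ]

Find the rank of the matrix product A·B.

1

First compute AB:
[[ 63, -42,  42],
 [ 87, -58,  58],
 [225, -150, 150]]
Now row reduce the product.
R2 ← R2 − (29/21)·R1: [0, 0, 0]
R3 ← R3 − (25/7)·R1: [0, 0, 0]
1 nonzero row, so rank(AB) = 1.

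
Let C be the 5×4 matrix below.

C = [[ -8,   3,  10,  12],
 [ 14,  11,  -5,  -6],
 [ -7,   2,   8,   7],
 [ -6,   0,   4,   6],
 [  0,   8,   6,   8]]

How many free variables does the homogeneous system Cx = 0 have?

Row reduce to echelon form.
R2 ← R2 + (7/4)·R1: [0, 65/4, 25/2, 15]
R3 ← R3 − (7/8)·R1: [0, -5/8, -3/4, -7/2]
R4 ← R4 − (3/4)·R1: [0, -9/4, -7/2, -3]
R3 ← R3 + (1/26)·R2: [0, 0, -7/26, -38/13]
R4 ← R4 + (9/65)·R2: [0, 0, -23/13, -12/13]
R5 ← R5 − (32/65)·R2: [0, 0, -2/13, 8/13]
R4 ← R4 − (46/7)·R3: [0, 0, 0, 128/7]
R5 ← R5 − (4/7)·R3: [0, 0, 0, 16/7]
R5 ← R5 − (1/8)·R4: [0, 0, 0, 0]
4 nonzero rows, so rank(C) = 4.
C has 4 columns; by rank–nullity, nullity = 4 − 4 = 0.

0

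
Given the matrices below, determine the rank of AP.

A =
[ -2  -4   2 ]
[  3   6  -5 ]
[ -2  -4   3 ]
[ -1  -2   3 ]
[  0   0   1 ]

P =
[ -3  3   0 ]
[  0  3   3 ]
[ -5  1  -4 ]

2

First compute AP:
[[ -4, -16, -20],
 [ 16,  22,  38],
 [ -9, -15, -24],
 [-12,  -6, -18],
 [ -5,   1,  -4]]
Now row reduce the product.
R2 ← R2 + (4)·R1: [0, -42, -42]
R3 ← R3 − (9/4)·R1: [0, 21, 21]
R4 ← R4 − (3)·R1: [0, 42, 42]
R5 ← R5 − (5/4)·R1: [0, 21, 21]
R3 ← R3 + (1/2)·R2: [0, 0, 0]
R4 ← R4 + R2: [0, 0, 0]
R5 ← R5 + (1/2)·R2: [0, 0, 0]
2 nonzero rows, so rank(AP) = 2.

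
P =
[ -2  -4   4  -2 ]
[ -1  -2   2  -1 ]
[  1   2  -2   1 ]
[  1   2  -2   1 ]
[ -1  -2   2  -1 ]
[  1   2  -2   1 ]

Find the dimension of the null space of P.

3

Row reduce to echelon form.
R2 ← R2 − (1/2)·R1: [0, 0, 0, 0]
R3 ← R3 + (1/2)·R1: [0, 0, 0, 0]
R4 ← R4 + (1/2)·R1: [0, 0, 0, 0]
R5 ← R5 − (1/2)·R1: [0, 0, 0, 0]
R6 ← R6 + (1/2)·R1: [0, 0, 0, 0]
1 nonzero row, so rank(P) = 1.
P has 4 columns; by rank–nullity, nullity = 4 − 1 = 3.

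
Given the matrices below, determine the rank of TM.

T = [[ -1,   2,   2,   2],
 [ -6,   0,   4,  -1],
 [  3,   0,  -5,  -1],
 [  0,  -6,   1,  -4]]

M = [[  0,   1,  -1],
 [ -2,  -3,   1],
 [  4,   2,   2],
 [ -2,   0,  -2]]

First compute TM:
[[  0,  -3,   3],
 [ 18,   2,  16],
 [-18,  -7, -11],
 [ 24,  20,   4]]
Now row reduce the product.
Swap R1 ↔ R2
R3 ← R3 + R1: [0, -5, 5]
R4 ← R4 − (4/3)·R1: [0, 52/3, -52/3]
R3 ← R3 − (5/3)·R2: [0, 0, 0]
R4 ← R4 + (52/9)·R2: [0, 0, 0]
2 nonzero rows, so rank(TM) = 2.

2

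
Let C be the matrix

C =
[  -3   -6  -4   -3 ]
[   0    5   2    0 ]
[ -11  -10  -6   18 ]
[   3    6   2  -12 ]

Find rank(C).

Row reduce to echelon form.
R3 ← R3 − (11/3)·R1: [0, 12, 26/3, 29]
R4 ← R4 + R1: [0, 0, -2, -15]
R3 ← R3 − (12/5)·R2: [0, 0, 58/15, 29]
R4 ← R4 + (15/29)·R3: [0, 0, 0, 0]
Echelon form has 3 nonzero rows, so rank(C) = 3.

3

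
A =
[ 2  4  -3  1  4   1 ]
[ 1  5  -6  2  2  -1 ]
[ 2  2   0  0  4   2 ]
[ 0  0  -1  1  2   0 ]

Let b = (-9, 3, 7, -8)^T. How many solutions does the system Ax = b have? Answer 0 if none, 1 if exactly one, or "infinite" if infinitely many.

0

Row reduce the augmented matrix [A | b].
R2 ← R2 − (1/2)·R1: [0, 3, -9/2, 3/2, 0, -3/2, 15/2]
R3 ← R3 − R1: [0, -2, 3, -1, 0, 1, 16]
R3 ← R3 + (2/3)·R2: [0, 0, 0, 0, 0, 0, 21]
Swap R3 ↔ R4
The echelon form has 4 nonzero rows; the last pivot sits in the augmented column, so rank(A) = 3 but rank([A|b]) = 4.
Since the ranks differ, the system is inconsistent.
It has no solutions.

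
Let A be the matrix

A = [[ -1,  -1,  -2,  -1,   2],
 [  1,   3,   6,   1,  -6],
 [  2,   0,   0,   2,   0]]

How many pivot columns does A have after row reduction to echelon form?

Row reduce to echelon form.
R2 ← R2 + R1: [0, 2, 4, 0, -4]
R3 ← R3 + (2)·R1: [0, -2, -4, 0, 4]
R3 ← R3 + R2: [0, 0, 0, 0, 0]
Echelon form has 2 nonzero rows, so rank(A) = 2.
Each nonzero row contributes one pivot column: 2 pivot columns.

2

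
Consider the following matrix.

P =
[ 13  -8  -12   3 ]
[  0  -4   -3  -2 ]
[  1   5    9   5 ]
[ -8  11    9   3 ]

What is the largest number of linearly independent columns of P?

4

Row reduce to echelon form.
R3 ← R3 − (1/13)·R1: [0, 73/13, 129/13, 62/13]
R4 ← R4 + (8/13)·R1: [0, 79/13, 21/13, 63/13]
R3 ← R3 + (73/52)·R2: [0, 0, 297/52, 51/26]
R4 ← R4 + (79/52)·R2: [0, 0, -153/52, 47/26]
R4 ← R4 + (17/33)·R3: [0, 0, 0, 31/11]
Echelon form has 4 nonzero rows, so rank(P) = 4.
The rank gives the maximum number of linearly independent columns: 4.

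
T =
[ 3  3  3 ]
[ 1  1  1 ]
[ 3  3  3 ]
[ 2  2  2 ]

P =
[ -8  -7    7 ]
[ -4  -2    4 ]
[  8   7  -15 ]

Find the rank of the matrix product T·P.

1

First compute TP:
[[-12,  -6, -12],
 [ -4,  -2,  -4],
 [-12,  -6, -12],
 [ -8,  -4,  -8]]
Now row reduce the product.
R2 ← R2 − (1/3)·R1: [0, 0, 0]
R3 ← R3 − R1: [0, 0, 0]
R4 ← R4 − (2/3)·R1: [0, 0, 0]
1 nonzero row, so rank(TP) = 1.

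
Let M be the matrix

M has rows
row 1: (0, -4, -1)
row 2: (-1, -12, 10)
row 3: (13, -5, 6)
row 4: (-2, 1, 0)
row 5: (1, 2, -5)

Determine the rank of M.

3

Row reduce to echelon form.
Swap R1 ↔ R2
R3 ← R3 + (13)·R1: [0, -161, 136]
R4 ← R4 − (2)·R1: [0, 25, -20]
R5 ← R5 + R1: [0, -10, 5]
R3 ← R3 − (161/4)·R2: [0, 0, 705/4]
R4 ← R4 + (25/4)·R2: [0, 0, -105/4]
R5 ← R5 − (5/2)·R2: [0, 0, 15/2]
R4 ← R4 + (7/47)·R3: [0, 0, 0]
R5 ← R5 − (2/47)·R3: [0, 0, 0]
Echelon form has 3 nonzero rows, so rank(M) = 3.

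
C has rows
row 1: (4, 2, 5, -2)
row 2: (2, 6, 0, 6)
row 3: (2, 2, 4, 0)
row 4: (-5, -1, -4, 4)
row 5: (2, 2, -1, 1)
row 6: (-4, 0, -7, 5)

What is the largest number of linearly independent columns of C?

3

Row reduce to echelon form.
R2 ← R2 − (1/2)·R1: [0, 5, -5/2, 7]
R3 ← R3 − (1/2)·R1: [0, 1, 3/2, 1]
R4 ← R4 + (5/4)·R1: [0, 3/2, 9/4, 3/2]
R5 ← R5 − (1/2)·R1: [0, 1, -7/2, 2]
R6 ← R6 + R1: [0, 2, -2, 3]
R3 ← R3 − (1/5)·R2: [0, 0, 2, -2/5]
R4 ← R4 − (3/10)·R2: [0, 0, 3, -3/5]
R5 ← R5 − (1/5)·R2: [0, 0, -3, 3/5]
R6 ← R6 − (2/5)·R2: [0, 0, -1, 1/5]
R4 ← R4 − (3/2)·R3: [0, 0, 0, 0]
R5 ← R5 + (3/2)·R3: [0, 0, 0, 0]
R6 ← R6 + (1/2)·R3: [0, 0, 0, 0]
Echelon form has 3 nonzero rows, so rank(C) = 3.
The rank gives the maximum number of linearly independent columns: 3.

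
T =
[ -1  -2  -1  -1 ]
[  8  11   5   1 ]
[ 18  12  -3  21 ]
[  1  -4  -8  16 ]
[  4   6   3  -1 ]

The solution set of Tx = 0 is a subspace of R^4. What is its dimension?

0

Row reduce to echelon form.
R2 ← R2 + (8)·R1: [0, -5, -3, -7]
R3 ← R3 + (18)·R1: [0, -24, -21, 3]
R4 ← R4 + R1: [0, -6, -9, 15]
R5 ← R5 + (4)·R1: [0, -2, -1, -5]
R3 ← R3 − (24/5)·R2: [0, 0, -33/5, 183/5]
R4 ← R4 − (6/5)·R2: [0, 0, -27/5, 117/5]
R5 ← R5 − (2/5)·R2: [0, 0, 1/5, -11/5]
R4 ← R4 − (9/11)·R3: [0, 0, 0, -72/11]
R5 ← R5 + (1/33)·R3: [0, 0, 0, -12/11]
R5 ← R5 − (1/6)·R4: [0, 0, 0, 0]
4 nonzero rows, so rank(T) = 4.
T has 4 columns; by rank–nullity, nullity = 4 − 4 = 0.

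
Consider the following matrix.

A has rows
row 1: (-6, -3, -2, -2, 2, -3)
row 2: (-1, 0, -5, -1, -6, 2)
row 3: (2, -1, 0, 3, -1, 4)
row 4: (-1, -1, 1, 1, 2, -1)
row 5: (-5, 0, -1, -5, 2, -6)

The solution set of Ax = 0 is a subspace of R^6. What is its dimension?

Row reduce to echelon form.
R2 ← R2 − (1/6)·R1: [0, 1/2, -14/3, -2/3, -19/3, 5/2]
R3 ← R3 + (1/3)·R1: [0, -2, -2/3, 7/3, -1/3, 3]
R4 ← R4 − (1/6)·R1: [0, -1/2, 4/3, 4/3, 5/3, -1/2]
R5 ← R5 − (5/6)·R1: [0, 5/2, 2/3, -10/3, 1/3, -7/2]
R3 ← R3 + (4)·R2: [0, 0, -58/3, -1/3, -77/3, 13]
R4 ← R4 + R2: [0, 0, -10/3, 2/3, -14/3, 2]
R5 ← R5 − (5)·R2: [0, 0, 24, 0, 32, -16]
R4 ← R4 − (5/29)·R3: [0, 0, 0, 21/29, -7/29, -7/29]
R5 ← R5 + (36/29)·R3: [0, 0, 0, -12/29, 4/29, 4/29]
R5 ← R5 + (4/7)·R4: [0, 0, 0, 0, 0, 0]
4 nonzero rows, so rank(A) = 4.
A has 6 columns; by rank–nullity, nullity = 6 − 4 = 2.

2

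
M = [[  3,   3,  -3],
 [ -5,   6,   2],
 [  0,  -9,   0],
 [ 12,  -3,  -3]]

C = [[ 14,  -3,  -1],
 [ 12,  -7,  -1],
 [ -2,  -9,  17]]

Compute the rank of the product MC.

First compute MC:
[[ 84,  -3, -57],
 [ -2, -45,  33],
 [-108,  63,   9],
 [138,  12, -60]]
Now row reduce the product.
R2 ← R2 + (1/42)·R1: [0, -631/14, 443/14]
R3 ← R3 + (9/7)·R1: [0, 414/7, -450/7]
R4 ← R4 − (23/14)·R1: [0, 237/14, 471/14]
R3 ← R3 + (828/631)·R2: [0, 0, -14364/631]
R4 ← R4 + (237/631)·R2: [0, 0, 28728/631]
R4 ← R4 + (2)·R3: [0, 0, 0]
3 nonzero rows, so rank(MC) = 3.

3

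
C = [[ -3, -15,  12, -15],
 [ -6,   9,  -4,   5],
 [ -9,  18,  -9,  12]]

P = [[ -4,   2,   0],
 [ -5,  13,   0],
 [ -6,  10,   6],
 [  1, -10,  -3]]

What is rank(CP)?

First compute CP:
[[  0,  69, 117],
 [  8,  15, -39],
 [ 12,   6, -90]]
Now row reduce the product.
Swap R1 ↔ R2
R3 ← R3 − (3/2)·R1: [0, -33/2, -63/2]
R3 ← R3 + (11/46)·R2: [0, 0, -81/23]
3 nonzero rows, so rank(CP) = 3.

3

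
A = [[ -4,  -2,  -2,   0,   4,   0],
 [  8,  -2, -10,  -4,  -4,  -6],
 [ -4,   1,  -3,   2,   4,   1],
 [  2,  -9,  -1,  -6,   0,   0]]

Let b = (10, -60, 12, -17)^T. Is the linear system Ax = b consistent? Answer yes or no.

yes

Row reduce the augmented matrix [A | b].
R2 ← R2 + (2)·R1: [0, -6, -14, -4, 4, -6, -40]
R3 ← R3 − R1: [0, 3, -1, 2, 0, 1, 2]
R4 ← R4 + (1/2)·R1: [0, -10, -2, -6, 2, 0, -12]
R3 ← R3 + (1/2)·R2: [0, 0, -8, 0, 2, -2, -18]
R4 ← R4 − (5/3)·R2: [0, 0, 64/3, 2/3, -14/3, 10, 164/3]
R4 ← R4 + (8/3)·R3: [0, 0, 0, 2/3, 2/3, 14/3, 20/3]
The echelon form has 4 nonzero rows, and every pivot lies in the first 6 columns, so rank(A) = rank([A|b]) = 4.
The system is consistent.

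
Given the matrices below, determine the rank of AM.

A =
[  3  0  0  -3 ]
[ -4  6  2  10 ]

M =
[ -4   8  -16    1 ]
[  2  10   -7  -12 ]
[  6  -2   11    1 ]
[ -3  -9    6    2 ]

First compute AM:
[[ -3,  51, -66,  -3],
 [ 10, -66, 104, -54]]
Now row reduce the product.
R2 ← R2 + (10/3)·R1: [0, 104, -116, -64]
2 nonzero rows, so rank(AM) = 2.

2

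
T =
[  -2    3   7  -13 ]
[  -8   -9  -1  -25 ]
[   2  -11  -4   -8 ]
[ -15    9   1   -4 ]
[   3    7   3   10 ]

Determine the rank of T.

4

Row reduce to echelon form.
R2 ← R2 − (4)·R1: [0, -21, -29, 27]
R3 ← R3 + R1: [0, -8, 3, -21]
R4 ← R4 − (15/2)·R1: [0, -27/2, -103/2, 187/2]
R5 ← R5 + (3/2)·R1: [0, 23/2, 27/2, -19/2]
R3 ← R3 − (8/21)·R2: [0, 0, 295/21, -219/7]
R4 ← R4 − (9/14)·R2: [0, 0, -230/7, 533/7]
R5 ← R5 + (23/42)·R2: [0, 0, -50/21, 37/7]
R4 ← R4 + (138/59)·R3: [0, 0, 0, 175/59]
R5 ← R5 + (10/59)·R3: [0, 0, 0, -1/59]
R5 ← R5 + (1/175)·R4: [0, 0, 0, 0]
Echelon form has 4 nonzero rows, so rank(T) = 4.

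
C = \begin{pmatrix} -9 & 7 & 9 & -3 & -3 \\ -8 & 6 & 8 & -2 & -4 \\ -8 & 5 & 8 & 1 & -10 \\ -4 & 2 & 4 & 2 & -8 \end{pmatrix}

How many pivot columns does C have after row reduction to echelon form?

Row reduce to echelon form.
R2 ← R2 − (8/9)·R1: [0, -2/9, 0, 2/3, -4/3]
R3 ← R3 − (8/9)·R1: [0, -11/9, 0, 11/3, -22/3]
R4 ← R4 − (4/9)·R1: [0, -10/9, 0, 10/3, -20/3]
R3 ← R3 − (11/2)·R2: [0, 0, 0, 0, 0]
R4 ← R4 − (5)·R2: [0, 0, 0, 0, 0]
Echelon form has 2 nonzero rows, so rank(C) = 2.
Each nonzero row contributes one pivot column: 2 pivot columns.

2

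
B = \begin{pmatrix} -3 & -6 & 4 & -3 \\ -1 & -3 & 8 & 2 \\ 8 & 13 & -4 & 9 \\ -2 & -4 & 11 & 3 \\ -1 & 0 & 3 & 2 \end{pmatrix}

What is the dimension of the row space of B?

Row reduce to echelon form.
R2 ← R2 − (1/3)·R1: [0, -1, 20/3, 3]
R3 ← R3 + (8/3)·R1: [0, -3, 20/3, 1]
R4 ← R4 − (2/3)·R1: [0, 0, 25/3, 5]
R5 ← R5 − (1/3)·R1: [0, 2, 5/3, 3]
R3 ← R3 − (3)·R2: [0, 0, -40/3, -8]
R5 ← R5 + (2)·R2: [0, 0, 15, 9]
R4 ← R4 + (5/8)·R3: [0, 0, 0, 0]
R5 ← R5 + (9/8)·R3: [0, 0, 0, 0]
Echelon form has 3 nonzero rows, so rank(B) = 3.
The row space has dimension equal to the rank: 3.

3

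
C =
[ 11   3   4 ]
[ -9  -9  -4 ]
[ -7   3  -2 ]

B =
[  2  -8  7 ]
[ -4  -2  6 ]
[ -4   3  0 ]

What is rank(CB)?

First compute CB:
[[ -6, -82,  95],
 [ 34,  78, -117],
 [-18,  44, -31]]
Now row reduce the product.
R2 ← R2 + (17/3)·R1: [0, -1160/3, 1264/3]
R3 ← R3 − (3)·R1: [0, 290, -316]
R3 ← R3 + (3/4)·R2: [0, 0, 0]
2 nonzero rows, so rank(CB) = 2.

2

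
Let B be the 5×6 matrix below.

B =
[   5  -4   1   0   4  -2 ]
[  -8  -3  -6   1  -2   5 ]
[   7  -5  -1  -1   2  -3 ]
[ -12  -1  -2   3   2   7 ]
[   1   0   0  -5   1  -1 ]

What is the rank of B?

Row reduce to echelon form.
R2 ← R2 + (8/5)·R1: [0, -47/5, -22/5, 1, 22/5, 9/5]
R3 ← R3 − (7/5)·R1: [0, 3/5, -12/5, -1, -18/5, -1/5]
R4 ← R4 + (12/5)·R1: [0, -53/5, 2/5, 3, 58/5, 11/5]
R5 ← R5 − (1/5)·R1: [0, 4/5, -1/5, -5, 1/5, -3/5]
R3 ← R3 + (3/47)·R2: [0, 0, -126/47, -44/47, -156/47, -4/47]
R4 ← R4 − (53/47)·R2: [0, 0, 252/47, 88/47, 312/47, 8/47]
R5 ← R5 + (4/47)·R2: [0, 0, -27/47, -231/47, 27/47, -21/47]
R4 ← R4 + (2)·R3: [0, 0, 0, 0, 0, 0]
R5 ← R5 − (3/14)·R3: [0, 0, 0, -33/7, 9/7, -3/7]
Swap R4 ↔ R5
Echelon form has 4 nonzero rows, so rank(B) = 4.

4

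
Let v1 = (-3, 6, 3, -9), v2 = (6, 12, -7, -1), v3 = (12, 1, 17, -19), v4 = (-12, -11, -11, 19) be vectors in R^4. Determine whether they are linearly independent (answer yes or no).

Form the matrix with these vectors as rows and row reduce.
R2 ← R2 + (2)·R1: [0, 24, -1, -19]
R3 ← R3 + (4)·R1: [0, 25, 29, -55]
R4 ← R4 − (4)·R1: [0, -35, -23, 55]
R3 ← R3 − (25/24)·R2: [0, 0, 721/24, -845/24]
R4 ← R4 + (35/24)·R2: [0, 0, -587/24, 655/24]
R4 ← R4 + (587/721)·R3: [0, 0, 0, -990/721]
4 nonzero rows, so the 4 vectors span a space of dimension 4.
Since 4 = 4, the vectors are linearly independent.

yes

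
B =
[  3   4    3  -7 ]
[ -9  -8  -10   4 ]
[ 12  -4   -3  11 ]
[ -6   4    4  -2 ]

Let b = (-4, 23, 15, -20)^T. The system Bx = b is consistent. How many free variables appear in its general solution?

0

Row reduce the augmented matrix [B | b].
R2 ← R2 + (3)·R1: [0, 4, -1, -17, 11]
R3 ← R3 − (4)·R1: [0, -20, -15, 39, 31]
R4 ← R4 + (2)·R1: [0, 12, 10, -16, -28]
R3 ← R3 + (5)·R2: [0, 0, -20, -46, 86]
R4 ← R4 − (3)·R2: [0, 0, 13, 35, -61]
R4 ← R4 + (13/20)·R3: [0, 0, 0, 51/10, -51/10]
The echelon form has 4 nonzero rows, and every pivot lies in the first 4 columns, so rank(B) = rank([B|b]) = 4.
The system is consistent.
Free variables = (unknowns) − (rank) = 4 − 4 = 0.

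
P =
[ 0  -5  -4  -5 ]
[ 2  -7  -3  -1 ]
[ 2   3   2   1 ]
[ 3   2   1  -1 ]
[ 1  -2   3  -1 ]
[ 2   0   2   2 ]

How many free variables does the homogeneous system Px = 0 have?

Row reduce to echelon form.
Swap R1 ↔ R2
R3 ← R3 − R1: [0, 10, 5, 2]
R4 ← R4 − (3/2)·R1: [0, 25/2, 11/2, 1/2]
R5 ← R5 − (1/2)·R1: [0, 3/2, 9/2, -1/2]
R6 ← R6 − R1: [0, 7, 5, 3]
R3 ← R3 + (2)·R2: [0, 0, -3, -8]
R4 ← R4 + (5/2)·R2: [0, 0, -9/2, -12]
R5 ← R5 + (3/10)·R2: [0, 0, 33/10, -2]
R6 ← R6 + (7/5)·R2: [0, 0, -3/5, -4]
R4 ← R4 − (3/2)·R3: [0, 0, 0, 0]
R5 ← R5 + (11/10)·R3: [0, 0, 0, -54/5]
R6 ← R6 − (1/5)·R3: [0, 0, 0, -12/5]
Swap R4 ↔ R5
R6 ← R6 − (2/9)·R4: [0, 0, 0, 0]
4 nonzero rows, so rank(P) = 4.
P has 4 columns; by rank–nullity, nullity = 4 − 4 = 0.

0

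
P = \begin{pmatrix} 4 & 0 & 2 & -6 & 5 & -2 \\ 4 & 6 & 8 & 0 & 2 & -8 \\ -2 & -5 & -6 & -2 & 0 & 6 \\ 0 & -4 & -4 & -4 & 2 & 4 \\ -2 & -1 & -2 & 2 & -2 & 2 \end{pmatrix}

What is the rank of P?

Row reduce to echelon form.
R2 ← R2 − R1: [0, 6, 6, 6, -3, -6]
R3 ← R3 + (1/2)·R1: [0, -5, -5, -5, 5/2, 5]
R5 ← R5 + (1/2)·R1: [0, -1, -1, -1, 1/2, 1]
R3 ← R3 + (5/6)·R2: [0, 0, 0, 0, 0, 0]
R4 ← R4 + (2/3)·R2: [0, 0, 0, 0, 0, 0]
R5 ← R5 + (1/6)·R2: [0, 0, 0, 0, 0, 0]
Echelon form has 2 nonzero rows, so rank(P) = 2.

2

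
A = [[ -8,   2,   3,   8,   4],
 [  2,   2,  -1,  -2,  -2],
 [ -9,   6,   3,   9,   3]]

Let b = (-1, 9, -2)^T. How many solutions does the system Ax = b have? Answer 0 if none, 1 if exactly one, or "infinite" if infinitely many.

Row reduce the augmented matrix [A | b].
R2 ← R2 + (1/4)·R1: [0, 5/2, -1/4, 0, -1, 35/4]
R3 ← R3 − (9/8)·R1: [0, 15/4, -3/8, 0, -3/2, -7/8]
R3 ← R3 − (3/2)·R2: [0, 0, 0, 0, 0, -14]
The echelon form has 3 nonzero rows; the last pivot sits in the augmented column, so rank(A) = 2 but rank([A|b]) = 3.
Since the ranks differ, the system is inconsistent.
It has no solutions.

0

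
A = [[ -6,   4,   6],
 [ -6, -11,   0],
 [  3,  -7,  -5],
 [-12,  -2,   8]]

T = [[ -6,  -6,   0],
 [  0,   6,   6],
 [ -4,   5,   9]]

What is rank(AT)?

2

First compute AT:
[[ 12,  90,  78],
 [ 36, -30, -66],
 [  2, -85, -87],
 [ 40, 100,  60]]
Now row reduce the product.
R2 ← R2 − (3)·R1: [0, -300, -300]
R3 ← R3 − (1/6)·R1: [0, -100, -100]
R4 ← R4 − (10/3)·R1: [0, -200, -200]
R3 ← R3 − (1/3)·R2: [0, 0, 0]
R4 ← R4 − (2/3)·R2: [0, 0, 0]
2 nonzero rows, so rank(AT) = 2.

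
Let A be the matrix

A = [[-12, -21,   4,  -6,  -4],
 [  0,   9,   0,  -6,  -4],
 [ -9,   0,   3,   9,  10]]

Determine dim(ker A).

Row reduce to echelon form.
R3 ← R3 − (3/4)·R1: [0, 63/4, 0, 27/2, 13]
R3 ← R3 − (7/4)·R2: [0, 0, 0, 24, 20]
3 nonzero rows, so rank(A) = 3.
A has 5 columns; by rank–nullity, nullity = 5 − 3 = 2.

2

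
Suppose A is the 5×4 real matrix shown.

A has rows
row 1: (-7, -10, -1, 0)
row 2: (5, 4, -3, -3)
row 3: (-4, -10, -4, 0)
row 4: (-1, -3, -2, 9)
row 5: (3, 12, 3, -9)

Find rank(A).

Row reduce to echelon form.
R2 ← R2 + (5/7)·R1: [0, -22/7, -26/7, -3]
R3 ← R3 − (4/7)·R1: [0, -30/7, -24/7, 0]
R4 ← R4 − (1/7)·R1: [0, -11/7, -13/7, 9]
R5 ← R5 + (3/7)·R1: [0, 54/7, 18/7, -9]
R3 ← R3 − (15/11)·R2: [0, 0, 18/11, 45/11]
R4 ← R4 − (1/2)·R2: [0, 0, 0, 21/2]
R5 ← R5 + (27/11)·R2: [0, 0, -72/11, -180/11]
R5 ← R5 + (4)·R3: [0, 0, 0, 0]
Echelon form has 4 nonzero rows, so rank(A) = 4.

4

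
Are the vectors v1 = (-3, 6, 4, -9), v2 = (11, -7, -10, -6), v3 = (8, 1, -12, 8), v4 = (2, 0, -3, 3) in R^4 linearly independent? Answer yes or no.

Form the matrix with these vectors as rows and row reduce.
R2 ← R2 + (11/3)·R1: [0, 15, 14/3, -39]
R3 ← R3 + (8/3)·R1: [0, 17, -4/3, -16]
R4 ← R4 + (2/3)·R1: [0, 4, -1/3, -3]
R3 ← R3 − (17/15)·R2: [0, 0, -298/45, 141/5]
R4 ← R4 − (4/15)·R2: [0, 0, -71/45, 37/5]
R4 ← R4 − (71/298)·R3: [0, 0, 0, 203/298]
4 nonzero rows, so the 4 vectors span a space of dimension 4.
Since 4 = 4, the vectors are linearly independent.

yes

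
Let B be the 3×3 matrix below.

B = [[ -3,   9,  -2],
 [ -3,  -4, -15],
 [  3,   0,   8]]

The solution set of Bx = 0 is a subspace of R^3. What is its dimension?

0

Row reduce to echelon form.
R2 ← R2 − R1: [0, -13, -13]
R3 ← R3 + R1: [0, 9, 6]
R3 ← R3 + (9/13)·R2: [0, 0, -3]
3 nonzero rows, so rank(B) = 3.
B has 3 columns; by rank–nullity, nullity = 3 − 3 = 0.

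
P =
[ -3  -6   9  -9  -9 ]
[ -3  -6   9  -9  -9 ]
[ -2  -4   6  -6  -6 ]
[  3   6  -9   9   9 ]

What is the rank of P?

Row reduce to echelon form.
R2 ← R2 − R1: [0, 0, 0, 0, 0]
R3 ← R3 − (2/3)·R1: [0, 0, 0, 0, 0]
R4 ← R4 + R1: [0, 0, 0, 0, 0]
Echelon form has 1 nonzero row, so rank(P) = 1.

1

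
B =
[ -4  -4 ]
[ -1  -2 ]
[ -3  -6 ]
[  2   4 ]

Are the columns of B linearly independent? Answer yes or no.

yes

Row reduce B to echelon form.
R2 ← R2 − (1/4)·R1: [0, -1]
R3 ← R3 − (3/4)·R1: [0, -3]
R4 ← R4 + (1/2)·R1: [0, 2]
R3 ← R3 − (3)·R2: [0, 0]
R4 ← R4 + (2)·R2: [0, 0]
2 pivots among 2 columns.
Every column is a pivot column, so the columns are linearly independent.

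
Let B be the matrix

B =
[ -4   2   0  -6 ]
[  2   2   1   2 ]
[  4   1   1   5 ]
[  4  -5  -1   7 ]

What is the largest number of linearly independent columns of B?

Row reduce to echelon form.
R2 ← R2 + (1/2)·R1: [0, 3, 1, -1]
R3 ← R3 + R1: [0, 3, 1, -1]
R4 ← R4 + R1: [0, -3, -1, 1]
R3 ← R3 − R2: [0, 0, 0, 0]
R4 ← R4 + R2: [0, 0, 0, 0]
Echelon form has 2 nonzero rows, so rank(B) = 2.
The rank gives the maximum number of linearly independent columns: 2.

2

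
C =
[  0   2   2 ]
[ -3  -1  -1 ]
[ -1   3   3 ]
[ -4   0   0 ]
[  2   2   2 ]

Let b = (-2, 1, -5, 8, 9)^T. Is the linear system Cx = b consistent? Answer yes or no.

no

Row reduce the augmented matrix [C | b].
Swap R1 ↔ R2
R3 ← R3 − (1/3)·R1: [0, 10/3, 10/3, -16/3]
R4 ← R4 − (4/3)·R1: [0, 4/3, 4/3, 20/3]
R5 ← R5 + (2/3)·R1: [0, 4/3, 4/3, 29/3]
R3 ← R3 − (5/3)·R2: [0, 0, 0, -2]
R4 ← R4 − (2/3)·R2: [0, 0, 0, 8]
R5 ← R5 − (2/3)·R2: [0, 0, 0, 11]
R4 ← R4 + (4)·R3: [0, 0, 0, 0]
R5 ← R5 + (11/2)·R3: [0, 0, 0, 0]
The echelon form has 3 nonzero rows; the last pivot sits in the augmented column, so rank(C) = 2 but rank([C|b]) = 3.
Since the ranks differ, the system is inconsistent.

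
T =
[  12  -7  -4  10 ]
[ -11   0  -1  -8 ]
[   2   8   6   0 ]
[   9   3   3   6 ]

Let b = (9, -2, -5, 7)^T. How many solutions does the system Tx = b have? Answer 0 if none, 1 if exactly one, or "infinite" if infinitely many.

0

Row reduce the augmented matrix [T | b].
R2 ← R2 + (11/12)·R1: [0, -77/12, -14/3, 7/6, 25/4]
R3 ← R3 − (1/6)·R1: [0, 55/6, 20/3, -5/3, -13/2]
R4 ← R4 − (3/4)·R1: [0, 33/4, 6, -3/2, 1/4]
R3 ← R3 + (10/7)·R2: [0, 0, 0, 0, 17/7]
R4 ← R4 + (9/7)·R2: [0, 0, 0, 0, 58/7]
R4 ← R4 − (58/17)·R3: [0, 0, 0, 0, 0]
The echelon form has 3 nonzero rows; the last pivot sits in the augmented column, so rank(T) = 2 but rank([T|b]) = 3.
Since the ranks differ, the system is inconsistent.
It has no solutions.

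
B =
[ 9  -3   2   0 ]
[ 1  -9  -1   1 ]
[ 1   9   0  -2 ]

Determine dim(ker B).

1

Row reduce to echelon form.
R2 ← R2 − (1/9)·R1: [0, -26/3, -11/9, 1]
R3 ← R3 − (1/9)·R1: [0, 28/3, -2/9, -2]
R3 ← R3 + (14/13)·R2: [0, 0, -20/13, -12/13]
3 nonzero rows, so rank(B) = 3.
B has 4 columns; by rank–nullity, nullity = 4 − 3 = 1.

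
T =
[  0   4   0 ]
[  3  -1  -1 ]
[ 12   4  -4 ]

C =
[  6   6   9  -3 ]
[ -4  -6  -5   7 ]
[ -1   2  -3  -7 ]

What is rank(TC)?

2

First compute TC:
[[-16, -24, -20,  28],
 [ 23,  22,  35,  -9],
 [ 60,  40, 100,  20]]
Now row reduce the product.
R2 ← R2 + (23/16)·R1: [0, -25/2, 25/4, 125/4]
R3 ← R3 + (15/4)·R1: [0, -50, 25, 125]
R3 ← R3 − (4)·R2: [0, 0, 0, 0]
2 nonzero rows, so rank(TC) = 2.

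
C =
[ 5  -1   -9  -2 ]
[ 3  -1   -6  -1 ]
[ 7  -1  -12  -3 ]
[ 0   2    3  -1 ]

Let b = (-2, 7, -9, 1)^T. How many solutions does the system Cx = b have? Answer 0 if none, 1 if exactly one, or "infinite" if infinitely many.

0

Row reduce the augmented matrix [C | b].
R2 ← R2 − (3/5)·R1: [0, -2/5, -3/5, 1/5, 41/5]
R3 ← R3 − (7/5)·R1: [0, 2/5, 3/5, -1/5, -31/5]
R3 ← R3 + R2: [0, 0, 0, 0, 2]
R4 ← R4 + (5)·R2: [0, 0, 0, 0, 42]
R4 ← R4 − (21)·R3: [0, 0, 0, 0, 0]
The echelon form has 3 nonzero rows; the last pivot sits in the augmented column, so rank(C) = 2 but rank([C|b]) = 3.
Since the ranks differ, the system is inconsistent.
It has no solutions.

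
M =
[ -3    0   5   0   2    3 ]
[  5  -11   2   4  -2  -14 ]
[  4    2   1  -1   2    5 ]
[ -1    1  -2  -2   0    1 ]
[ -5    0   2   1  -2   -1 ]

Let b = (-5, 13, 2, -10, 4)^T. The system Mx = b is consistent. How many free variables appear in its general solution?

Row reduce the augmented matrix [M | b].
R2 ← R2 + (5/3)·R1: [0, -11, 31/3, 4, 4/3, -9, 14/3]
R3 ← R3 + (4/3)·R1: [0, 2, 23/3, -1, 14/3, 9, -14/3]
R4 ← R4 − (1/3)·R1: [0, 1, -11/3, -2, -2/3, 0, -25/3]
R5 ← R5 − (5/3)·R1: [0, 0, -19/3, 1, -16/3, -6, 37/3]
R3 ← R3 + (2/11)·R2: [0, 0, 105/11, -3/11, 54/11, 81/11, -42/11]
R4 ← R4 + (1/11)·R2: [0, 0, -30/11, -18/11, -6/11, -9/11, -87/11]
R4 ← R4 + (2/7)·R3: [0, 0, 0, -12/7, 6/7, 9/7, -9]
R5 ← R5 + (209/315)·R3: [0, 0, 0, 86/105, -218/105, -39/35, 49/5]
R5 ← R5 + (43/90)·R4: [0, 0, 0, 0, -5/3, -1/2, 11/2]
The echelon form has 5 nonzero rows, and every pivot lies in the first 6 columns, so rank(M) = rank([M|b]) = 5.
The system is consistent.
Free variables = (unknowns) − (rank) = 6 − 5 = 1.

1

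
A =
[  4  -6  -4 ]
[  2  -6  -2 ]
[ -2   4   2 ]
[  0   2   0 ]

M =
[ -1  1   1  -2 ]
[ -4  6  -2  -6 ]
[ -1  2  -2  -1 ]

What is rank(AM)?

2

First compute AM:
[[ 24, -40,  24,  32],
 [ 24, -38,  18,  34],
 [-16,  26, -14, -22],
 [ -8,  12,  -4, -12]]
Now row reduce the product.
R2 ← R2 − R1: [0, 2, -6, 2]
R3 ← R3 + (2/3)·R1: [0, -2/3, 2, -2/3]
R4 ← R4 + (1/3)·R1: [0, -4/3, 4, -4/3]
R3 ← R3 + (1/3)·R2: [0, 0, 0, 0]
R4 ← R4 + (2/3)·R2: [0, 0, 0, 0]
2 nonzero rows, so rank(AM) = 2.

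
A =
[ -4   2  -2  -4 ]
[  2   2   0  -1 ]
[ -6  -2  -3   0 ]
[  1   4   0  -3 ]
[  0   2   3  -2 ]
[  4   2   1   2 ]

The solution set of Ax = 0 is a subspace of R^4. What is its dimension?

Row reduce to echelon form.
R2 ← R2 + (1/2)·R1: [0, 3, -1, -3]
R3 ← R3 − (3/2)·R1: [0, -5, 0, 6]
R4 ← R4 + (1/4)·R1: [0, 9/2, -1/2, -4]
R6 ← R6 + R1: [0, 4, -1, -2]
R3 ← R3 + (5/3)·R2: [0, 0, -5/3, 1]
R4 ← R4 − (3/2)·R2: [0, 0, 1, 1/2]
R5 ← R5 − (2/3)·R2: [0, 0, 11/3, 0]
R6 ← R6 − (4/3)·R2: [0, 0, 1/3, 2]
R4 ← R4 + (3/5)·R3: [0, 0, 0, 11/10]
R5 ← R5 + (11/5)·R3: [0, 0, 0, 11/5]
R6 ← R6 + (1/5)·R3: [0, 0, 0, 11/5]
R5 ← R5 − (2)·R4: [0, 0, 0, 0]
R6 ← R6 − (2)·R4: [0, 0, 0, 0]
4 nonzero rows, so rank(A) = 4.
A has 4 columns; by rank–nullity, nullity = 4 − 4 = 0.

0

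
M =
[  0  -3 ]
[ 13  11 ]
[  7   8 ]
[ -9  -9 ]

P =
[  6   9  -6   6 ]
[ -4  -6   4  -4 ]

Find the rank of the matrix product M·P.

First compute MP:
[[ 12,  18, -12,  12],
 [ 34,  51, -34,  34],
 [ 10,  15, -10,  10],
 [-18, -27,  18, -18]]
Now row reduce the product.
R2 ← R2 − (17/6)·R1: [0, 0, 0, 0]
R3 ← R3 − (5/6)·R1: [0, 0, 0, 0]
R4 ← R4 + (3/2)·R1: [0, 0, 0, 0]
1 nonzero row, so rank(MP) = 1.

1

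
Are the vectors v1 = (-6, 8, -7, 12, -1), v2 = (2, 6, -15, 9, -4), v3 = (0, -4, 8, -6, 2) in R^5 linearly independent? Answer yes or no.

Form the matrix with these vectors as rows and row reduce.
R2 ← R2 + (1/3)·R1: [0, 26/3, -52/3, 13, -13/3]
R3 ← R3 + (6/13)·R2: [0, 0, 0, 0, 0]
2 nonzero rows, so the 3 vectors span a space of dimension 2.
Since 2 < 3, the vectors are linearly dependent.

no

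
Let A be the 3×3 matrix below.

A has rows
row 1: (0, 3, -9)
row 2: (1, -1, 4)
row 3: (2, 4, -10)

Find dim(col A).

2

Row reduce to echelon form.
Swap R1 ↔ R2
R3 ← R3 − (2)·R1: [0, 6, -18]
R3 ← R3 − (2)·R2: [0, 0, 0]
Echelon form has 2 nonzero rows, so rank(A) = 2.
The column space has dimension equal to the rank: 2.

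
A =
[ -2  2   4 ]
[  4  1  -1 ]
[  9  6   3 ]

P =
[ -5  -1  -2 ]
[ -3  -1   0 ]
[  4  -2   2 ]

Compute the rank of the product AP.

First compute AP:
[[ 20,  -8,  12],
 [-27,  -3, -10],
 [-51, -21, -12]]
Now row reduce the product.
R2 ← R2 + (27/20)·R1: [0, -69/5, 31/5]
R3 ← R3 + (51/20)·R1: [0, -207/5, 93/5]
R3 ← R3 − (3)·R2: [0, 0, 0]
2 nonzero rows, so rank(AP) = 2.

2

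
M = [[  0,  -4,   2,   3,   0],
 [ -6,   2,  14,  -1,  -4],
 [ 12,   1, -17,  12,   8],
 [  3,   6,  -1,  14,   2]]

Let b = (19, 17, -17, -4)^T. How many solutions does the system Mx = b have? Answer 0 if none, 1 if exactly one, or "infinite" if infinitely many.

Row reduce the augmented matrix [M | b].
Swap R1 ↔ R2
R3 ← R3 + (2)·R1: [0, 5, 11, 10, 0, 17]
R4 ← R4 + (1/2)·R1: [0, 7, 6, 27/2, 0, 9/2]
R3 ← R3 + (5/4)·R2: [0, 0, 27/2, 55/4, 0, 163/4]
R4 ← R4 + (7/4)·R2: [0, 0, 19/2, 75/4, 0, 151/4]
R4 ← R4 − (19/27)·R3: [0, 0, 0, 245/27, 0, 245/27]
The echelon form has 4 nonzero rows, and every pivot lies in the first 5 columns, so rank(M) = rank([M|b]) = 4.
The system is consistent.
rank = 4 < 5 unknowns, so there are infinitely many solutions.

infinite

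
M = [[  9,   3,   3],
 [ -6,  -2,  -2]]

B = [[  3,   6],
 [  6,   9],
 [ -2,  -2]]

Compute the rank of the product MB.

First compute MB:
[[ 39,  75],
 [-26, -50]]
Now row reduce the product.
R2 ← R2 + (2/3)·R1: [0, 0]
1 nonzero row, so rank(MB) = 1.

1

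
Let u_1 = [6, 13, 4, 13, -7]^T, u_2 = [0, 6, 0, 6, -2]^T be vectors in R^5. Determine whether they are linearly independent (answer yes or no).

Form the matrix with these vectors as rows and row reduce.
2 nonzero rows, so the 2 vectors span a space of dimension 2.
Since 2 = 2, the vectors are linearly independent.

yes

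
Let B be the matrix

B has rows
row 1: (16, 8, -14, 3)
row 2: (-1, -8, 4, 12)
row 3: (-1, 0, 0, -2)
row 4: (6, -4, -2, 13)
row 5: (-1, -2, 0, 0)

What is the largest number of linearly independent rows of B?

3

Row reduce to echelon form.
R2 ← R2 + (1/16)·R1: [0, -15/2, 25/8, 195/16]
R3 ← R3 + (1/16)·R1: [0, 1/2, -7/8, -29/16]
R4 ← R4 − (3/8)·R1: [0, -7, 13/4, 95/8]
R5 ← R5 + (1/16)·R1: [0, -3/2, -7/8, 3/16]
R3 ← R3 + (1/15)·R2: [0, 0, -2/3, -1]
R4 ← R4 − (14/15)·R2: [0, 0, 1/3, 1/2]
R5 ← R5 − (1/5)·R2: [0, 0, -3/2, -9/4]
R4 ← R4 + (1/2)·R3: [0, 0, 0, 0]
R5 ← R5 − (9/4)·R3: [0, 0, 0, 0]
Echelon form has 3 nonzero rows, so rank(B) = 3.
The rank gives the maximum number of linearly independent rows: 3.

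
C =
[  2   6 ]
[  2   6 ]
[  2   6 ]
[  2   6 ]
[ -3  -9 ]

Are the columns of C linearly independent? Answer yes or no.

no

Row reduce C to echelon form.
R2 ← R2 − R1: [0, 0]
R3 ← R3 − R1: [0, 0]
R4 ← R4 − R1: [0, 0]
R5 ← R5 + (3/2)·R1: [0, 0]
1 pivot among 2 columns.
Only 1 < 2 pivot columns, so the columns are linearly dependent.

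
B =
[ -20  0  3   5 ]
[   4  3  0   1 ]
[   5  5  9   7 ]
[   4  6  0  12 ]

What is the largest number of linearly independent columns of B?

Row reduce to echelon form.
R2 ← R2 + (1/5)·R1: [0, 3, 3/5, 2]
R3 ← R3 + (1/4)·R1: [0, 5, 39/4, 33/4]
R4 ← R4 + (1/5)·R1: [0, 6, 3/5, 13]
R3 ← R3 − (5/3)·R2: [0, 0, 35/4, 59/12]
R4 ← R4 − (2)·R2: [0, 0, -3/5, 9]
R4 ← R4 + (12/175)·R3: [0, 0, 0, 1634/175]
Echelon form has 4 nonzero rows, so rank(B) = 4.
The rank gives the maximum number of linearly independent columns: 4.

4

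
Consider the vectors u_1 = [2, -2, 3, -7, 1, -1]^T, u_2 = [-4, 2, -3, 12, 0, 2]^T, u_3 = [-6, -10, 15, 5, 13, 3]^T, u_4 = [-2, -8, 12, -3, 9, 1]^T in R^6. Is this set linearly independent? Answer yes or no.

Form the matrix with these vectors as rows and row reduce.
R2 ← R2 + (2)·R1: [0, -2, 3, -2, 2, 0]
R3 ← R3 + (3)·R1: [0, -16, 24, -16, 16, 0]
R4 ← R4 + R1: [0, -10, 15, -10, 10, 0]
R3 ← R3 − (8)·R2: [0, 0, 0, 0, 0, 0]
R4 ← R4 − (5)·R2: [0, 0, 0, 0, 0, 0]
2 nonzero rows, so the 4 vectors span a space of dimension 2.
Since 2 < 4, the vectors are linearly dependent.

no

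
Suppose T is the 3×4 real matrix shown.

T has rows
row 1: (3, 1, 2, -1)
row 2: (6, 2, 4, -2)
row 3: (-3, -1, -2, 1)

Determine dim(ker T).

3

Row reduce to echelon form.
R2 ← R2 − (2)·R1: [0, 0, 0, 0]
R3 ← R3 + R1: [0, 0, 0, 0]
1 nonzero row, so rank(T) = 1.
T has 4 columns; by rank–nullity, nullity = 4 − 1 = 3.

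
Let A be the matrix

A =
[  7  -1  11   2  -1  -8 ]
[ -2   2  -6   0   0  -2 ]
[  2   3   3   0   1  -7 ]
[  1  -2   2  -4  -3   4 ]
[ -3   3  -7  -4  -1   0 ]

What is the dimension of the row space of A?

Row reduce to echelon form.
R2 ← R2 + (2/7)·R1: [0, 12/7, -20/7, 4/7, -2/7, -30/7]
R3 ← R3 − (2/7)·R1: [0, 23/7, -1/7, -4/7, 9/7, -33/7]
R4 ← R4 − (1/7)·R1: [0, -13/7, 3/7, -30/7, -20/7, 36/7]
R5 ← R5 + (3/7)·R1: [0, 18/7, -16/7, -22/7, -10/7, -24/7]
R3 ← R3 − (23/12)·R2: [0, 0, 16/3, -5/3, 11/6, 7/2]
R4 ← R4 + (13/12)·R2: [0, 0, -8/3, -11/3, -19/6, 1/2]
R5 ← R5 − (3/2)·R2: [0, 0, 2, -4, -1, 3]
R4 ← R4 + (1/2)·R3: [0, 0, 0, -9/2, -9/4, 9/4]
R5 ← R5 − (3/8)·R3: [0, 0, 0, -27/8, -27/16, 27/16]
R5 ← R5 − (3/4)·R4: [0, 0, 0, 0, 0, 0]
Echelon form has 4 nonzero rows, so rank(A) = 4.
The row space has dimension equal to the rank: 4.

4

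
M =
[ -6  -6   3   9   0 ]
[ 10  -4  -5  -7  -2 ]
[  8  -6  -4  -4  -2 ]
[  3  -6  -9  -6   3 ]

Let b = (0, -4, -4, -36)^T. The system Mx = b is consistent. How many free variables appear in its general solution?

Row reduce the augmented matrix [M | b].
R2 ← R2 + (5/3)·R1: [0, -14, 0, 8, -2, -4]
R3 ← R3 + (4/3)·R1: [0, -14, 0, 8, -2, -4]
R4 ← R4 + (1/2)·R1: [0, -9, -15/2, -3/2, 3, -36]
R3 ← R3 − R2: [0, 0, 0, 0, 0, 0]
R4 ← R4 − (9/14)·R2: [0, 0, -15/2, -93/14, 30/7, -234/7]
Swap R3 ↔ R4
The echelon form has 3 nonzero rows, and every pivot lies in the first 5 columns, so rank(M) = rank([M|b]) = 3.
The system is consistent.
Free variables = (unknowns) − (rank) = 5 − 3 = 2.

2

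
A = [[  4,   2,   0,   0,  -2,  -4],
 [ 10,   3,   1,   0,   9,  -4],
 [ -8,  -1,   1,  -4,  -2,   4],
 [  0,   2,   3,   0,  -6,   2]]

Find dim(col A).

4

Row reduce to echelon form.
R2 ← R2 − (5/2)·R1: [0, -2, 1, 0, 14, 6]
R3 ← R3 + (2)·R1: [0, 3, 1, -4, -6, -4]
R3 ← R3 + (3/2)·R2: [0, 0, 5/2, -4, 15, 5]
R4 ← R4 + R2: [0, 0, 4, 0, 8, 8]
R4 ← R4 − (8/5)·R3: [0, 0, 0, 32/5, -16, 0]
Echelon form has 4 nonzero rows, so rank(A) = 4.
The column space has dimension equal to the rank: 4.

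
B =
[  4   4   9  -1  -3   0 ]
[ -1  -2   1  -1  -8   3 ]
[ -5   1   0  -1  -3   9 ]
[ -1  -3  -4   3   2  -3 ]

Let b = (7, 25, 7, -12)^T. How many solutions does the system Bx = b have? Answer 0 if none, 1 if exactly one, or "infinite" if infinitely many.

infinite

Row reduce the augmented matrix [B | b].
R2 ← R2 + (1/4)·R1: [0, -1, 13/4, -5/4, -35/4, 3, 107/4]
R3 ← R3 + (5/4)·R1: [0, 6, 45/4, -9/4, -27/4, 9, 63/4]
R4 ← R4 + (1/4)·R1: [0, -2, -7/4, 11/4, 5/4, -3, -41/4]
R3 ← R3 + (6)·R2: [0, 0, 123/4, -39/4, -237/4, 27, 705/4]
R4 ← R4 − (2)·R2: [0, 0, -33/4, 21/4, 75/4, -9, -255/4]
R4 ← R4 + (11/41)·R3: [0, 0, 0, 108/41, 117/41, -72/41, -675/41]
The echelon form has 4 nonzero rows, and every pivot lies in the first 6 columns, so rank(B) = rank([B|b]) = 4.
The system is consistent.
rank = 4 < 6 unknowns, so there are infinitely many solutions.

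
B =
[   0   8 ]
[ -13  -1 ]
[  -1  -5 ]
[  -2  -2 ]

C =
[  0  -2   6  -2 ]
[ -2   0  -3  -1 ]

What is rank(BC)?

2

First compute BC:
[[-16,   0, -24,  -8],
 [  2,  26, -75,  27],
 [ 10,   2,   9,   7],
 [  4,   4,  -6,   6]]
Now row reduce the product.
R2 ← R2 + (1/8)·R1: [0, 26, -78, 26]
R3 ← R3 + (5/8)·R1: [0, 2, -6, 2]
R4 ← R4 + (1/4)·R1: [0, 4, -12, 4]
R3 ← R3 − (1/13)·R2: [0, 0, 0, 0]
R4 ← R4 − (2/13)·R2: [0, 0, 0, 0]
2 nonzero rows, so rank(BC) = 2.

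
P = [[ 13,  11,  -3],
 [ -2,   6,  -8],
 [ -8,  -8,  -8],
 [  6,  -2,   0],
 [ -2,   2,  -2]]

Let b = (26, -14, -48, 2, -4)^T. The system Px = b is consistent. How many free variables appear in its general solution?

0

Row reduce the augmented matrix [P | b].
R2 ← R2 + (2/13)·R1: [0, 100/13, -110/13, -10]
R3 ← R3 + (8/13)·R1: [0, -16/13, -128/13, -32]
R4 ← R4 − (6/13)·R1: [0, -92/13, 18/13, -10]
R5 ← R5 + (2/13)·R1: [0, 48/13, -32/13, 0]
R3 ← R3 + (4/25)·R2: [0, 0, -56/5, -168/5]
R4 ← R4 + (23/25)·R2: [0, 0, -32/5, -96/5]
R5 ← R5 − (12/25)·R2: [0, 0, 8/5, 24/5]
R4 ← R4 − (4/7)·R3: [0, 0, 0, 0]
R5 ← R5 + (1/7)·R3: [0, 0, 0, 0]
The echelon form has 3 nonzero rows, and every pivot lies in the first 3 columns, so rank(P) = rank([P|b]) = 3.
The system is consistent.
Free variables = (unknowns) − (rank) = 3 − 3 = 0.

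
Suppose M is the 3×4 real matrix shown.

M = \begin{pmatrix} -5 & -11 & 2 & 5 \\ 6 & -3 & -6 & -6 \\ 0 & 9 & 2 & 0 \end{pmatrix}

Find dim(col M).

Row reduce to echelon form.
R2 ← R2 + (6/5)·R1: [0, -81/5, -18/5, 0]
R3 ← R3 + (5/9)·R2: [0, 0, 0, 0]
Echelon form has 2 nonzero rows, so rank(M) = 2.
The column space has dimension equal to the rank: 2.

2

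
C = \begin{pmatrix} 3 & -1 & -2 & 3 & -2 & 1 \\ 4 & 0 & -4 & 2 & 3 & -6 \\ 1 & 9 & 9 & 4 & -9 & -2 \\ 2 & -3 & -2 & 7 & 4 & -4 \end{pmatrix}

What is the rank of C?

4

Row reduce to echelon form.
R2 ← R2 − (4/3)·R1: [0, 4/3, -4/3, -2, 17/3, -22/3]
R3 ← R3 − (1/3)·R1: [0, 28/3, 29/3, 3, -25/3, -7/3]
R4 ← R4 − (2/3)·R1: [0, -7/3, -2/3, 5, 16/3, -14/3]
R3 ← R3 − (7)·R2: [0, 0, 19, 17, -48, 49]
R4 ← R4 + (7/4)·R2: [0, 0, -3, 3/2, 61/4, -35/2]
R4 ← R4 + (3/19)·R3: [0, 0, 0, 159/38, 583/76, -371/38]
Echelon form has 4 nonzero rows, so rank(C) = 4.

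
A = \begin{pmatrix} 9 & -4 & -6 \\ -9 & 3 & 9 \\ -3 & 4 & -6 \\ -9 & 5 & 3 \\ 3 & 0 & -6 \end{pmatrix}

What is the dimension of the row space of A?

2

Row reduce to echelon form.
R2 ← R2 + R1: [0, -1, 3]
R3 ← R3 + (1/3)·R1: [0, 8/3, -8]
R4 ← R4 + R1: [0, 1, -3]
R5 ← R5 − (1/3)·R1: [0, 4/3, -4]
R3 ← R3 + (8/3)·R2: [0, 0, 0]
R4 ← R4 + R2: [0, 0, 0]
R5 ← R5 + (4/3)·R2: [0, 0, 0]
Echelon form has 2 nonzero rows, so rank(A) = 2.
The row space has dimension equal to the rank: 2.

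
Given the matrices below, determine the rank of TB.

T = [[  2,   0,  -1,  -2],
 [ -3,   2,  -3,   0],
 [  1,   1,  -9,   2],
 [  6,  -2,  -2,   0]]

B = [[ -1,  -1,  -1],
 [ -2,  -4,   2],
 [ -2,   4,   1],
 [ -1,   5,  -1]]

3

First compute TB:
[[  2, -16,  -1],
 [  5, -17,   4],
 [ 13, -31, -10],
 [  2,  -6, -12]]
Now row reduce the product.
R2 ← R2 − (5/2)·R1: [0, 23, 13/2]
R3 ← R3 − (13/2)·R1: [0, 73, -7/2]
R4 ← R4 − R1: [0, 10, -11]
R3 ← R3 − (73/23)·R2: [0, 0, -555/23]
R4 ← R4 − (10/23)·R2: [0, 0, -318/23]
R4 ← R4 − (106/185)·R3: [0, 0, 0]
3 nonzero rows, so rank(TB) = 3.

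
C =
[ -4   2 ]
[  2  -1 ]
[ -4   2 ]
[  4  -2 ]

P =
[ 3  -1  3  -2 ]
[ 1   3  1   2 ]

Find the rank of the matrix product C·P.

1

First compute CP:
[[-10,  10, -10,  12],
 [  5,  -5,   5,  -6],
 [-10,  10, -10,  12],
 [ 10, -10,  10, -12]]
Now row reduce the product.
R2 ← R2 + (1/2)·R1: [0, 0, 0, 0]
R3 ← R3 − R1: [0, 0, 0, 0]
R4 ← R4 + R1: [0, 0, 0, 0]
1 nonzero row, so rank(CP) = 1.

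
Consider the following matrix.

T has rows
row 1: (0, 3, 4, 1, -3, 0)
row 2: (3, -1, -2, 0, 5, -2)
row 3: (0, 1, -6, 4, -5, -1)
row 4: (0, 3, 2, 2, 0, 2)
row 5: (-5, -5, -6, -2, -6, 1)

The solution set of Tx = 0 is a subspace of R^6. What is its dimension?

Row reduce to echelon form.
Swap R1 ↔ R2
R5 ← R5 + (5/3)·R1: [0, -20/3, -28/3, -2, 7/3, -7/3]
R3 ← R3 − (1/3)·R2: [0, 0, -22/3, 11/3, -4, -1]
R4 ← R4 − R2: [0, 0, -2, 1, 3, 2]
R5 ← R5 + (20/9)·R2: [0, 0, -4/9, 2/9, -13/3, -7/3]
R4 ← R4 − (3/11)·R3: [0, 0, 0, 0, 45/11, 25/11]
R5 ← R5 − (2/33)·R3: [0, 0, 0, 0, -45/11, -25/11]
R5 ← R5 + R4: [0, 0, 0, 0, 0, 0]
4 nonzero rows, so rank(T) = 4.
T has 6 columns; by rank–nullity, nullity = 6 − 4 = 2.

2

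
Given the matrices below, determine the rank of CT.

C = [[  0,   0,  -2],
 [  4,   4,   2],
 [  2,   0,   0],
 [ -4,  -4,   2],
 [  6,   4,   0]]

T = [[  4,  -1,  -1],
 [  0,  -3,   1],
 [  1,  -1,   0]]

2

First compute CT:
[[ -2,   2,   0],
 [ 18, -18,   0],
 [  8,  -2,  -2],
 [-14,  14,   0],
 [ 24, -18,  -2]]
Now row reduce the product.
R2 ← R2 + (9)·R1: [0, 0, 0]
R3 ← R3 + (4)·R1: [0, 6, -2]
R4 ← R4 − (7)·R1: [0, 0, 0]
R5 ← R5 + (12)·R1: [0, 6, -2]
Swap R2 ↔ R3
R5 ← R5 − R2: [0, 0, 0]
2 nonzero rows, so rank(CT) = 2.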